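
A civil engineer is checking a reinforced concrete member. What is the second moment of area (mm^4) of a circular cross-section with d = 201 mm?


r = d / 2 = 201 / 2 = 100.5 mm
I = pi * r^4 / 4 = pi * 100.5^4 / 4
= 80122432.96 mm^4

80122432.96 mm^4


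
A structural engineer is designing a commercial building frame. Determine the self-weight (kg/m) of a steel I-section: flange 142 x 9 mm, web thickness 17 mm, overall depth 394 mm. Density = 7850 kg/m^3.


A_flanges = 2 * 142 * 9 = 2556 mm^2
A_web = (394 - 2 * 9) * 17 = 6392 mm^2
A_total = 2556 + 6392 = 8948 mm^2 = 0.008948 m^2
Weight = rho * A = 7850 * 0.008948 = 70.2418 kg/m

70.2418 kg/m


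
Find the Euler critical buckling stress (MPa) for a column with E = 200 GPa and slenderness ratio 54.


sigma_cr = pi^2 * E / lambda^2
= 9.8696 * 200000.0 / 54^2
= 9.8696 * 200000.0 / 2916
= 676.9276 MPa

676.9276 MPa


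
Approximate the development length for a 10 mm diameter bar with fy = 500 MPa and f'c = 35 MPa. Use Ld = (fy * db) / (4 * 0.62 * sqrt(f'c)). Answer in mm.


Ld = (fy * db) / (4 * 0.62 * sqrt(f'c))
= (500 * 10) / (4 * 0.62 * sqrt(35))
= 5000 / 14.6719
= 340.79 mm

340.79 mm


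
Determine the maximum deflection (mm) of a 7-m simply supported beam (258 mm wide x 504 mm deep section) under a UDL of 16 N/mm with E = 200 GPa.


I = 258 * 504^3 / 12 = 2752517376.0 mm^4
L = 7000.0 mm, w = 16 N/mm, E = 200000.0 MPa
delta = 5 * w * L^4 / (384 * E * I)
= 5 * 16 * 7000.0^4 / (384 * 200000.0 * 2752517376.0)
= 0.9086 mm

0.9086 mm


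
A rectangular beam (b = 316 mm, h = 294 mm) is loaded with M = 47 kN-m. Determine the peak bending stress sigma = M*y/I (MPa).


I = b * h^3 / 12 = 316 * 294^3 / 12 = 669187512.0 mm^4
y = h / 2 = 294 / 2 = 147.0 mm
M = 47 kN-m = 47000000.0 N-mm
sigma = M * y / I = 47000000.0 * 147.0 / 669187512.0
= 10.32 MPa

10.32 MPa


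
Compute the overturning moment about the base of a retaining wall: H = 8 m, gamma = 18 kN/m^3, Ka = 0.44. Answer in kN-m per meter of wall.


Pa = 0.5 * Ka * gamma * H^2
= 0.5 * 0.44 * 18 * 8^2
= 253.44 kN/m
Arm = H / 3 = 8 / 3 = 2.6667 m
Mo = Pa * arm = Pa * H / 3 = 253.44 * 8 / 3 = 675.84 kN-m/m

675.84 kN-m/m


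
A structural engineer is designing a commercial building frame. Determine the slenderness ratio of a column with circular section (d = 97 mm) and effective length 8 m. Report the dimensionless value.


Radius of gyration r = d / 4 = 97 / 4 = 24.25 mm
L_eff = 8000.0 mm
Slenderness ratio = L / r = 8000.0 / 24.25 = 329.9 (dimensionless)

329.9 (dimensionless)


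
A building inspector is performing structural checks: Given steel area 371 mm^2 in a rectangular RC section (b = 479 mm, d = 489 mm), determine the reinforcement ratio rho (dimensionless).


rho = As / (b * d)
= 371 / (479 * 489)
= 371 / 234231
= 0.001584 (dimensionless)

0.001584 (dimensionless)


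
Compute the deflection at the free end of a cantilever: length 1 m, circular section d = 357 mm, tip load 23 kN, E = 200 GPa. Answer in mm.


I = pi * d^4 / 64 = pi * 357^4 / 64 = 797338552.09 mm^4
L = 1000.0 mm, P = 23000.0 N, E = 200000.0 MPa
delta = P * L^3 / (3 * E * I)
= 23000.0 * 1000.0^3 / (3 * 200000.0 * 797338552.09)
= 0.0481 mm

0.0481 mm


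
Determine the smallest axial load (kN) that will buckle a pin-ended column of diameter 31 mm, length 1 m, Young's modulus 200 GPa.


I = pi * d^4 / 64 = 45333.23 mm^4
L = 1000.0 mm
P_cr = pi^2 * E * I / L^2
= 9.8696 * 200000.0 * 45333.23 / 1000.0^2
= 89484.21 N = 89.4842 kN

89.4842 kN


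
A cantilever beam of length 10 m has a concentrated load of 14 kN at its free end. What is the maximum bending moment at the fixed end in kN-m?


For a cantilever with a point load at the free end:
M_max = P * L = 14 * 10 = 140 kN-m

140 kN-m


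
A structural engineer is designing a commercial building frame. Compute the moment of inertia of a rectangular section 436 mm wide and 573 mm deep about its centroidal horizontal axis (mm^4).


I = b * h^3 / 12
= 436 * 573^3 / 12
= 436 * 188132517 / 12
= 6835481451.0 mm^4

6835481451.0 mm^4


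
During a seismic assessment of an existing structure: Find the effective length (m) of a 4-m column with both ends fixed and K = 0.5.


L_eff = K * L
= 0.5 * 4
= 2.0 m

2.0 m


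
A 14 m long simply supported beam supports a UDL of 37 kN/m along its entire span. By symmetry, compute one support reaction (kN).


Total load = w * L = 37 * 14 = 518 kN
By symmetry, each reaction R = total / 2 = 518 / 2 = 259.0 kN

259.0 kN


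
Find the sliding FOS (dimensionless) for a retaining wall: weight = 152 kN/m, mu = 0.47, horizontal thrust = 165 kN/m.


Resisting force = mu * W = 0.47 * 152 = 71.44 kN/m
FOS = Resisting / Driving = 71.44 / 165
= 0.433 (dimensionless)

0.433 (dimensionless)


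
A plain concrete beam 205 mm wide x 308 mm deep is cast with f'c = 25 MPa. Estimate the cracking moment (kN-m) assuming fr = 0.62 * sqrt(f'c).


fr = 0.62 * sqrt(25) = 0.62 * 5.0 = 3.1 MPa
I = 205 * 308^3 / 12 = 499142746.67 mm^4
y_t = 154.0 mm
M_cr = fr * I / y_t = 3.1 * 499142746.67 / 154.0 N-mm
= 10.0477 kN-m

10.0477 kN-m


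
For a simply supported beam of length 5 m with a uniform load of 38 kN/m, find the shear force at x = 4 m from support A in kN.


R_A = w * L / 2 = 38 * 5 / 2 = 95.0 kN
V(x) = R_A - w * x = 95.0 - 38 * 4
= -57.0 kN

-57.0 kN


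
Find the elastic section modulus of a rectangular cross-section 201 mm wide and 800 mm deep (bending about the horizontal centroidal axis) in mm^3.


S = b * h^2 / 6
= 201 * 800^2 / 6
= 201 * 640000 / 6
= 21440000.0 mm^3

21440000.0 mm^3


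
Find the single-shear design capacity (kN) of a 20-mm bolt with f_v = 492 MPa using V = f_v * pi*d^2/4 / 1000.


A = pi * d^2 / 4 = pi * 20^2 / 4 = 314.1593 mm^2
V = f_v * A / 1000 = 492 * 314.1593 / 1000
= 154.5664 kN

154.5664 kN


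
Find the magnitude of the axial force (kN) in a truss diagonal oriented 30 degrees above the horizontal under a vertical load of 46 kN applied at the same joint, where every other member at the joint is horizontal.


At the joint, only the diagonal has a vertical component, so vertical equilibrium gives:
F * sin(30) = 46
F = 46 / sin(30)
= 46 / 0.5
= 92.0 kN

92.0 kN


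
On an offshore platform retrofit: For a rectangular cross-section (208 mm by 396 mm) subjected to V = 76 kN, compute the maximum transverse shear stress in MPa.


A = b * h = 208 * 396 = 82368 mm^2
V = 76 kN = 76000.0 N
tau_max = 1.5 * V / A = 1.5 * 76000.0 / 82368
= 1.384 MPa

1.384 MPa


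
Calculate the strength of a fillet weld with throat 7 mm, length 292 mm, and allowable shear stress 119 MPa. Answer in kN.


Strength = throat * length * allowable stress
= 7 * 292 * 119 N
= 243236 N
= 243.24 kN

243.24 kN


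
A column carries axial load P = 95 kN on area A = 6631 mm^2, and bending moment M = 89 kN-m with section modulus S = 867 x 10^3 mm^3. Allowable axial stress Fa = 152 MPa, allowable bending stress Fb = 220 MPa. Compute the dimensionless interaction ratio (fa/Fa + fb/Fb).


f_a = P / A = 95000.0 / 6631 = 14.3266 MPa
f_b = M / S = 89000000.0 / 867000.0 = 102.6528 MPa
Ratio = f_a / Fa + f_b / Fb
= 14.3266 / 152 + 102.6528 / 220
= 0.5609 (dimensionless)

0.5609 (dimensionless)


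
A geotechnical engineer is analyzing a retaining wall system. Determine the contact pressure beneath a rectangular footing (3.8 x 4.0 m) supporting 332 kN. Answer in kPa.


A = 3.8 * 4.0 = 15.2 m^2
q = P / A = 332 / 15.2
= 21.8421 kPa

21.8421 kPa


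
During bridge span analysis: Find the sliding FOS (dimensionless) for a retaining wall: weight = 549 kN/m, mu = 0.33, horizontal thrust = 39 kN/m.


Resisting force = mu * W = 0.33 * 549 = 181.17 kN/m
FOS = Resisting / Driving = 181.17 / 39
= 4.6454 (dimensionless)

4.6454 (dimensionless)


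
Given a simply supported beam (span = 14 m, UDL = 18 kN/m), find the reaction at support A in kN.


Total load = w * L = 18 * 14 = 252 kN
By symmetry, each reaction R = total / 2 = 252 / 2 = 126.0 kN

126.0 kN


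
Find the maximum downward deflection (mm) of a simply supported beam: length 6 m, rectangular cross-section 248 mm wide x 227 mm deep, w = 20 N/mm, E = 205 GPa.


I = 248 * 227^3 / 12 = 241739715.33 mm^4
L = 6000.0 mm, w = 20 N/mm, E = 205000.0 MPa
delta = 5 * w * L^4 / (384 * E * I)
= 5 * 20 * 6000.0^4 / (384 * 205000.0 * 241739715.33)
= 6.8104 mm

6.8104 mm


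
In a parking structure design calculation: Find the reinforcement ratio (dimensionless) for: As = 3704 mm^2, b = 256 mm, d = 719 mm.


rho = As / (b * d)
= 3704 / (256 * 719)
= 3704 / 184064
= 0.020123 (dimensionless)

0.020123 (dimensionless)


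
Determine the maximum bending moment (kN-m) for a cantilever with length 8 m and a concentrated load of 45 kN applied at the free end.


For a cantilever with a point load at the free end:
M_max = P * L = 45 * 8 = 360 kN-m

360 kN-m


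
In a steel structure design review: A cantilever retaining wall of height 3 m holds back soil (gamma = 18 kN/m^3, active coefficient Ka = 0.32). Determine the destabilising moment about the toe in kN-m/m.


Pa = 0.5 * Ka * gamma * H^2
= 0.5 * 0.32 * 18 * 3^2
= 25.92 kN/m
Arm = H / 3 = 3 / 3 = 1.0 m
Mo = Pa * arm = Pa * H / 3 = 25.92 * 3 / 3 = 25.92 kN-m/m

25.92 kN-m/m


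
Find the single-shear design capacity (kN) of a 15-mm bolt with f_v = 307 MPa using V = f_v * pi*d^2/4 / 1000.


A = pi * d^2 / 4 = pi * 15^2 / 4 = 176.7146 mm^2
V = f_v * A / 1000 = 307 * 176.7146 / 1000
= 54.2514 kN

54.2514 kN


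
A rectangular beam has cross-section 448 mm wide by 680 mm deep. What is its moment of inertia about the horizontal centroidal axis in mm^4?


I = b * h^3 / 12
= 448 * 680^3 / 12
= 448 * 314432000 / 12
= 11738794666.67 mm^4

11738794666.67 mm^4


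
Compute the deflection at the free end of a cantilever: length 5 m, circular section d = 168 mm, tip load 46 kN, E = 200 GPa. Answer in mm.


I = pi * d^4 / 64 = pi * 168^4 / 64 = 39102725.18 mm^4
L = 5000.0 mm, P = 46000.0 N, E = 200000.0 MPa
delta = P * L^3 / (3 * E * I)
= 46000.0 * 5000.0^3 / (3 * 200000.0 * 39102725.18)
= 245.081 mm

245.081 mm


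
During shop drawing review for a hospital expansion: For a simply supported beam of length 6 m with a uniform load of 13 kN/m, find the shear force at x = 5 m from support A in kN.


R_A = w * L / 2 = 13 * 6 / 2 = 39.0 kN
V(x) = R_A - w * x = 39.0 - 13 * 5
= -26.0 kN

-26.0 kN


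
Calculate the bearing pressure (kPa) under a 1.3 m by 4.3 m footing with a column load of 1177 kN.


A = 1.3 * 4.3 = 5.59 m^2
q = P / A = 1177 / 5.59
= 210.5546 kPa

210.5546 kPa


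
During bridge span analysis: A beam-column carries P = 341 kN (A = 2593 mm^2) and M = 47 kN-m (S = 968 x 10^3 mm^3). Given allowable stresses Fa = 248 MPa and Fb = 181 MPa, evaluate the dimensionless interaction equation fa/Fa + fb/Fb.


f_a = P / A = 341000.0 / 2593 = 131.5079 MPa
f_b = M / S = 47000000.0 / 968000.0 = 48.5537 MPa
Ratio = f_a / Fa + f_b / Fb
= 131.5079 / 248 + 48.5537 / 181
= 0.7985 (dimensionless)

0.7985 (dimensionless)


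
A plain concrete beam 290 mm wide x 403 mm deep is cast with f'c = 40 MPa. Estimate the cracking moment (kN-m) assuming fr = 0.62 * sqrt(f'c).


fr = 0.62 * sqrt(40) = 0.62 * 6.3246 = 3.9212 MPa
I = 290 * 403^3 / 12 = 1581728319.17 mm^4
y_t = 201.5 mm
M_cr = fr * I / y_t = 3.9212 * 1581728319.17 / 201.5 N-mm
= 30.7807 kN-m

30.7807 kN-m


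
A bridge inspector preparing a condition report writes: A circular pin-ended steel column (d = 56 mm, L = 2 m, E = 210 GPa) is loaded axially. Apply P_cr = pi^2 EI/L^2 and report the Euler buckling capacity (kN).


I = pi * d^4 / 64 = 482749.69 mm^4
L = 2000.0 mm
P_cr = pi^2 * E * I / L^2
= 9.8696 * 210000.0 * 482749.69 / 2000.0^2
= 250138.8 N = 250.1388 kN

250.1388 kN


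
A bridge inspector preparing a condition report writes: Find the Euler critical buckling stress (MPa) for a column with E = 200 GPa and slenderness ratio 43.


sigma_cr = pi^2 * E / lambda^2
= 9.8696 * 200000.0 / 43^2
= 9.8696 * 200000.0 / 1849
= 1067.5613 MPa

1067.5613 MPa


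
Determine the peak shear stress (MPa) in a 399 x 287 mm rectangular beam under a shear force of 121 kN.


A = b * h = 399 * 287 = 114513 mm^2
V = 121 kN = 121000.0 N
tau_max = 1.5 * V / A = 1.5 * 121000.0 / 114513
= 1.585 MPa

1.585 MPa


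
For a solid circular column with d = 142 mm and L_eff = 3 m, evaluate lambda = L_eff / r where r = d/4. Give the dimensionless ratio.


Radius of gyration r = d / 4 = 142 / 4 = 35.5 mm
L_eff = 3000.0 mm
Slenderness ratio = L / r = 3000.0 / 35.5 = 84.51 (dimensionless)

84.51 (dimensionless)


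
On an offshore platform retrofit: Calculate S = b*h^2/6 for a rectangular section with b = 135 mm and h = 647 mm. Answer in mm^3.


S = b * h^2 / 6
= 135 * 647^2 / 6
= 135 * 418609 / 6
= 9418702.5 mm^3

9418702.5 mm^3


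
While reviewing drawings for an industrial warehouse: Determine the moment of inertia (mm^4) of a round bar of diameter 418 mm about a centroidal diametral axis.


r = d / 2 = 418 / 2 = 209.0 mm
I = pi * r^4 / 4 = pi * 209.0^4 / 4
= 1498563070.0 mm^4

1498563070.0 mm^4


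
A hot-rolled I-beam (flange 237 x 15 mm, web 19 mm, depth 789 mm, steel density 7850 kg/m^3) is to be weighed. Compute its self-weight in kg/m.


A_flanges = 2 * 237 * 15 = 7110 mm^2
A_web = (789 - 2 * 15) * 19 = 14421 mm^2
A_total = 7110 + 14421 = 21531 mm^2 = 0.021531 m^2
Weight = rho * A = 7850 * 0.021531 = 169.0183 kg/m

169.0183 kg/m


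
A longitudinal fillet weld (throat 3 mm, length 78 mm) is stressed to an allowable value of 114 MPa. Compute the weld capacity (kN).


Strength = throat * length * allowable stress
= 3 * 78 * 114 N
= 26676 N
= 26.68 kN

26.68 kN


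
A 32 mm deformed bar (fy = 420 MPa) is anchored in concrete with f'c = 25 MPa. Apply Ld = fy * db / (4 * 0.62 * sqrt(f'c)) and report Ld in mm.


Ld = (fy * db) / (4 * 0.62 * sqrt(f'c))
= (420 * 32) / (4 * 0.62 * sqrt(25))
= 13440 / 12.4
= 1083.87 mm

1083.87 mm


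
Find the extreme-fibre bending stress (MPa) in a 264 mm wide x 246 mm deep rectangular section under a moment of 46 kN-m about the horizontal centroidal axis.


I = b * h^3 / 12 = 264 * 246^3 / 12 = 327512592.0 mm^4
y = h / 2 = 246 / 2 = 123.0 mm
M = 46 kN-m = 46000000.0 N-mm
sigma = M * y / I = 46000000.0 * 123.0 / 327512592.0
= 17.28 MPa

17.28 MPa


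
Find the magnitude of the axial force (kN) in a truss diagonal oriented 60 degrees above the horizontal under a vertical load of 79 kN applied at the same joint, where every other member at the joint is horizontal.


At the joint, only the diagonal has a vertical component, so vertical equilibrium gives:
F * sin(60) = 79
F = 79 / sin(60)
= 79 / 0.866025
= 91.22 kN

91.22 kN


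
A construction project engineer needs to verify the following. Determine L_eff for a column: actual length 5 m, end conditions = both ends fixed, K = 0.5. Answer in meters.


L_eff = K * L
= 0.5 * 5
= 2.5 m

2.5 m


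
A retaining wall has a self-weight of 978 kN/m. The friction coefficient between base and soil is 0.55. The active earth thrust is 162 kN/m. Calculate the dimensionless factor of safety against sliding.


Resisting force = mu * W = 0.55 * 978 = 537.9 kN/m
FOS = Resisting / Driving = 537.9 / 162
= 3.3204 (dimensionless)

3.3204 (dimensionless)


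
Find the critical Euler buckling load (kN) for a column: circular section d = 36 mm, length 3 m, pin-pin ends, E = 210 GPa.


I = pi * d^4 / 64 = 82447.96 mm^4
L = 3000.0 mm
P_cr = pi^2 * E * I / L^2
= 9.8696 * 210000.0 * 82447.96 / 3000.0^2
= 18987.0 N = 18.987 kN

18.987 kN


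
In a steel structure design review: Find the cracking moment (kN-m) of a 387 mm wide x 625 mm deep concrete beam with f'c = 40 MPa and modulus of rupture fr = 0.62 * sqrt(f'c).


fr = 0.62 * sqrt(40) = 0.62 * 6.3246 = 3.9212 MPa
I = 387 * 625^3 / 12 = 7873535156.25 mm^4
y_t = 312.5 mm
M_cr = fr * I / y_t = 3.9212 * 7873535156.25 / 312.5 N-mm
= 98.7965 kN-m

98.7965 kN-m


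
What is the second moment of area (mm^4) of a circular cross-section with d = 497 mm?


r = d / 2 = 497 / 2 = 248.5 mm
I = pi * r^4 / 4 = pi * 248.5^4 / 4
= 2994990530.91 mm^4

2994990530.91 mm^4


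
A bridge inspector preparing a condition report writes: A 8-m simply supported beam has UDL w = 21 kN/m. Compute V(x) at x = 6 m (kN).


R_A = w * L / 2 = 21 * 8 / 2 = 84.0 kN
V(x) = R_A - w * x = 84.0 - 21 * 6
= -42.0 kN

-42.0 kN


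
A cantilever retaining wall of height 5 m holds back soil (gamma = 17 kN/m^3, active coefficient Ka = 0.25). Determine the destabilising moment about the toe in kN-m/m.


Pa = 0.5 * Ka * gamma * H^2
= 0.5 * 0.25 * 17 * 5^2
= 53.125 kN/m
Arm = H / 3 = 5 / 3 = 1.6667 m
Mo = Pa * arm = Pa * H / 3 = 53.125 * 5 / 3 = 88.5417 kN-m/m

88.5417 kN-m/m


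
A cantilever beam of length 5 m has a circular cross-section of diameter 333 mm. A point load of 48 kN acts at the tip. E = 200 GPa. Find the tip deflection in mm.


I = pi * d^4 / 64 = pi * 333^4 / 64 = 603596666.66 mm^4
L = 5000.0 mm, P = 48000.0 N, E = 200000.0 MPa
delta = P * L^3 / (3 * E * I)
= 48000.0 * 5000.0^3 / (3 * 200000.0 * 603596666.66)
= 16.5674 mm

16.5674 mm


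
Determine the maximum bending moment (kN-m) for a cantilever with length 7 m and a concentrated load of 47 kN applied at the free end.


For a cantilever with a point load at the free end:
M_max = P * L = 47 * 7 = 329 kN-m

329 kN-m


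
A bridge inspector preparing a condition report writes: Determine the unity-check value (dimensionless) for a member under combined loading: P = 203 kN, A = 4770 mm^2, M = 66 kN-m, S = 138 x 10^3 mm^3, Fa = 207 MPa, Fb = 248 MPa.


f_a = P / A = 203000.0 / 4770 = 42.5577 MPa
f_b = M / S = 66000000.0 / 138000.0 = 478.2609 MPa
Ratio = f_a / Fa + f_b / Fb
= 42.5577 / 207 + 478.2609 / 248
= 2.1341 (dimensionless)

2.1341 (dimensionless)


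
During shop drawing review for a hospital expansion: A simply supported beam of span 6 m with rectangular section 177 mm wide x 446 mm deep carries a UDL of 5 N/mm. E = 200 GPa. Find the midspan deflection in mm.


I = 177 * 446^3 / 12 = 1308568906.0 mm^4
L = 6000.0 mm, w = 5 N/mm, E = 200000.0 MPa
delta = 5 * w * L^4 / (384 * E * I)
= 5 * 5 * 6000.0^4 / (384 * 200000.0 * 1308568906.0)
= 0.3224 mm

0.3224 mm


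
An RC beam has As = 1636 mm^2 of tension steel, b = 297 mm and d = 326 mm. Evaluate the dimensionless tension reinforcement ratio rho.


rho = As / (b * d)
= 1636 / (297 * 326)
= 1636 / 96822
= 0.016897 (dimensionless)

0.016897 (dimensionless)


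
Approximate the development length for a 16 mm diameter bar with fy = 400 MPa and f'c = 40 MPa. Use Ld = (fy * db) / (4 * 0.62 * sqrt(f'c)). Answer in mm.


Ld = (fy * db) / (4 * 0.62 * sqrt(f'c))
= (400 * 16) / (4 * 0.62 * sqrt(40))
= 6400 / 15.6849
= 408.04 mm

408.04 mm


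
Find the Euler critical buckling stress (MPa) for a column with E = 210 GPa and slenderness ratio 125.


sigma_cr = pi^2 * E / lambda^2
= 9.8696 * 210000.0 / 125^2
= 9.8696 * 210000.0 / 15625
= 132.6475 MPa

132.6475 MPa


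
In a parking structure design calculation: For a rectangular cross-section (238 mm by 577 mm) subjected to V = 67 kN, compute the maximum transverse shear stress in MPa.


A = b * h = 238 * 577 = 137326 mm^2
V = 67 kN = 67000.0 N
tau_max = 1.5 * V / A = 1.5 * 67000.0 / 137326
= 0.7318 MPa

0.7318 MPa


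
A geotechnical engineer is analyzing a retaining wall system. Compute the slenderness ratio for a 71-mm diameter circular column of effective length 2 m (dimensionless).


Radius of gyration r = d / 4 = 71 / 4 = 17.75 mm
L_eff = 2000.0 mm
Slenderness ratio = L / r = 2000.0 / 17.75 = 112.68 (dimensionless)

112.68 (dimensionless)


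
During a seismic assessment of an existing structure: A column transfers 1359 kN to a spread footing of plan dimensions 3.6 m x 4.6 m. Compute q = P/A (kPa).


A = 3.6 * 4.6 = 16.56 m^2
q = P / A = 1359 / 16.56
= 82.0652 kPa

82.0652 kPa


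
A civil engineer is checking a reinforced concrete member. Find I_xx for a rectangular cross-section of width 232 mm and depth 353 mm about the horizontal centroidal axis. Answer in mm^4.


I = b * h^3 / 12
= 232 * 353^3 / 12
= 232 * 43986977 / 12
= 850414888.67 mm^4

850414888.67 mm^4


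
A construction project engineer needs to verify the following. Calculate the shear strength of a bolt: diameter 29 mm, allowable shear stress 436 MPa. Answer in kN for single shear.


A = pi * d^2 / 4 = pi * 29^2 / 4 = 660.5199 mm^2
V = f_v * A / 1000 = 436 * 660.5199 / 1000
= 287.9867 kN

287.9867 kN


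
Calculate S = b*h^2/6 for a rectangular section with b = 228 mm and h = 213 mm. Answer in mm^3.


S = b * h^2 / 6
= 228 * 213^2 / 6
= 228 * 45369 / 6
= 1724022.0 mm^3

1724022.0 mm^3


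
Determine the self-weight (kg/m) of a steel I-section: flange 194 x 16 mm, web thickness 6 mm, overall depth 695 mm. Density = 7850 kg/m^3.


A_flanges = 2 * 194 * 16 = 6208 mm^2
A_web = (695 - 2 * 16) * 6 = 3978 mm^2
A_total = 6208 + 3978 = 10186 mm^2 = 0.010186 m^2
Weight = rho * A = 7850 * 0.010186 = 79.9601 kg/m

79.9601 kg/m


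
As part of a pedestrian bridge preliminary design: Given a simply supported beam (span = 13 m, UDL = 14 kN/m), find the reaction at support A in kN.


Total load = w * L = 14 * 13 = 182 kN
By symmetry, each reaction R = total / 2 = 182 / 2 = 91.0 kN

91.0 kN


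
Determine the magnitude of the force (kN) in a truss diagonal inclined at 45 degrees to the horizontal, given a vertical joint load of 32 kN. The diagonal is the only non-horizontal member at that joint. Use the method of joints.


At the joint, only the diagonal has a vertical component, so vertical equilibrium gives:
F * sin(45) = 32
F = 32 / sin(45)
= 32 / 0.707107
= 45.25 kN

45.25 kN


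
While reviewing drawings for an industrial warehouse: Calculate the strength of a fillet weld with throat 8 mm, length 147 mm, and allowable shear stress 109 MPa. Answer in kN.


Strength = throat * length * allowable stress
= 8 * 147 * 109 N
= 128184 N
= 128.18 kN

128.18 kN


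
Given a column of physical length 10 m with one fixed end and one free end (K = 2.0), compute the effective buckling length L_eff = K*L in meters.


L_eff = K * L
= 2.0 * 10
= 20.0 m

20.0 m


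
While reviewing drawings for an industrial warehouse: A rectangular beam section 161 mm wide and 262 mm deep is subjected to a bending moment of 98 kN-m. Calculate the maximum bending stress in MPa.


I = b * h^3 / 12 = 161 * 262^3 / 12 = 241295100.67 mm^4
y = h / 2 = 262 / 2 = 131.0 mm
M = 98 kN-m = 98000000.0 N-mm
sigma = M * y / I = 98000000.0 * 131.0 / 241295100.67
= 53.2 MPa

53.2 MPa


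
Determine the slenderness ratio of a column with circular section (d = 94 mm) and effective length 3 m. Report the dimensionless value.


Radius of gyration r = d / 4 = 94 / 4 = 23.5 mm
L_eff = 3000.0 mm
Slenderness ratio = L / r = 3000.0 / 23.5 = 127.66 (dimensionless)

127.66 (dimensionless)


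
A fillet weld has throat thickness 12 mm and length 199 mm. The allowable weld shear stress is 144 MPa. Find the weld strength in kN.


Strength = throat * length * allowable stress
= 12 * 199 * 144 N
= 343872 N
= 343.87 kN

343.87 kN


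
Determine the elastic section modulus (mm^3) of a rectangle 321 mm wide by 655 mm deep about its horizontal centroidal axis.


S = b * h^2 / 6
= 321 * 655^2 / 6
= 321 * 429025 / 6
= 22952837.5 mm^3

22952837.5 mm^3


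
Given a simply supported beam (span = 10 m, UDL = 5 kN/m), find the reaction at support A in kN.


Total load = w * L = 5 * 10 = 50 kN
By symmetry, each reaction R = total / 2 = 50 / 2 = 25.0 kN

25.0 kN


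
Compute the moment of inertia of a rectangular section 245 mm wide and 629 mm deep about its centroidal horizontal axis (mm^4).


I = b * h^3 / 12
= 245 * 629^3 / 12
= 245 * 248858189 / 12
= 5080854692.08 mm^4

5080854692.08 mm^4


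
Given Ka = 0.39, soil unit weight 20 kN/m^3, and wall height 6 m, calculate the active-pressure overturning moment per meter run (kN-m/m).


Pa = 0.5 * Ka * gamma * H^2
= 0.5 * 0.39 * 20 * 6^2
= 140.4 kN/m
Arm = H / 3 = 6 / 3 = 2.0 m
Mo = Pa * arm = Pa * H / 3 = 140.4 * 6 / 3 = 280.8 kN-m/m

280.8 kN-m/m


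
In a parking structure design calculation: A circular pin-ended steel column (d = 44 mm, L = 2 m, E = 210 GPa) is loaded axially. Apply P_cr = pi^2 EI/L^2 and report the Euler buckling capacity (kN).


I = pi * d^4 / 64 = 183984.23 mm^4
L = 2000.0 mm
P_cr = pi^2 * E * I / L^2
= 9.8696 * 210000.0 * 183984.23 / 2000.0^2
= 95332.21 N = 95.3322 kN

95.3322 kN


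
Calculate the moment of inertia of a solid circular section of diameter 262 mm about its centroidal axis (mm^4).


r = d / 2 = 262 / 2 = 131.0 mm
I = pi * r^4 / 4 = pi * 131.0^4 / 4
= 231299697.07 mm^4

231299697.07 mm^4


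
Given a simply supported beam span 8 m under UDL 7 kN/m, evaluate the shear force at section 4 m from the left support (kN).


R_A = w * L / 2 = 7 * 8 / 2 = 28.0 kN
V(x) = R_A - w * x = 28.0 - 7 * 4
= 0.0 kN

0.0 kN


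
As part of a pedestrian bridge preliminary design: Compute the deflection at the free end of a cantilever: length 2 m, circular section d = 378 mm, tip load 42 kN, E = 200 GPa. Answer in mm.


I = pi * d^4 / 64 = pi * 378^4 / 64 = 1002160077.64 mm^4
L = 2000.0 mm, P = 42000.0 N, E = 200000.0 MPa
delta = P * L^3 / (3 * E * I)
= 42000.0 * 2000.0^3 / (3 * 200000.0 * 1002160077.64)
= 0.5588 mm

0.5588 mm


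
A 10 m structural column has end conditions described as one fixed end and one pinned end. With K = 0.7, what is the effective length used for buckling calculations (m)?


L_eff = K * L
= 0.7 * 10
= 7.0 m

7.0 m


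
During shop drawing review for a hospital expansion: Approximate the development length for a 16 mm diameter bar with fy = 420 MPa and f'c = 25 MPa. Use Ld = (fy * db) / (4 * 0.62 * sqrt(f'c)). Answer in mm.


Ld = (fy * db) / (4 * 0.62 * sqrt(f'c))
= (420 * 16) / (4 * 0.62 * sqrt(25))
= 6720 / 12.4
= 541.94 mm

541.94 mm


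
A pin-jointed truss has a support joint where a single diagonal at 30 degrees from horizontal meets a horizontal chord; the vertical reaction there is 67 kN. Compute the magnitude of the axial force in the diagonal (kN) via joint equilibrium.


At the joint, only the diagonal has a vertical component, so vertical equilibrium gives:
F * sin(30) = 67
F = 67 / sin(30)
= 67 / 0.5
= 134.0 kN

134.0 kN


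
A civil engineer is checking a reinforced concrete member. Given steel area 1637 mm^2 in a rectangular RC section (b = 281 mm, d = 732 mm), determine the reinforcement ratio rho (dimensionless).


rho = As / (b * d)
= 1637 / (281 * 732)
= 1637 / 205692
= 0.007959 (dimensionless)

0.007959 (dimensionless)


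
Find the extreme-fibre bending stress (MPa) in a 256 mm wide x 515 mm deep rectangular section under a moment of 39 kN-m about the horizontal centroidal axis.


I = b * h^3 / 12 = 256 * 515^3 / 12 = 2913938666.67 mm^4
y = h / 2 = 515 / 2 = 257.5 mm
M = 39 kN-m = 39000000.0 N-mm
sigma = M * y / I = 39000000.0 * 257.5 / 2913938666.67
= 3.45 MPa

3.45 MPa


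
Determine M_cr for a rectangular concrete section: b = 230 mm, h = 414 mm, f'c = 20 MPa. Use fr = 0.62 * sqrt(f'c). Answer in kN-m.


fr = 0.62 * sqrt(20) = 0.62 * 4.4721 = 2.7727 MPa
I = 230 * 414^3 / 12 = 1360027260.0 mm^4
y_t = 207.0 mm
M_cr = fr * I / y_t = 2.7727 * 1360027260.0 / 207.0 N-mm
= 18.2173 kN-m

18.2173 kN-m


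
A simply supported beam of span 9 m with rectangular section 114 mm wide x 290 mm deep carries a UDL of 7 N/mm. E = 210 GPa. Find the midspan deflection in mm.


I = 114 * 290^3 / 12 = 231695500.0 mm^4
L = 9000.0 mm, w = 7 N/mm, E = 210000.0 MPa
delta = 5 * w * L^4 / (384 * E * I)
= 5 * 7 * 9000.0^4 / (384 * 210000.0 * 231695500.0)
= 12.2905 mm

12.2905 mm


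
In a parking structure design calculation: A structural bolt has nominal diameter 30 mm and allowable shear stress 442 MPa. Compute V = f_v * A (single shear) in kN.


A = pi * d^2 / 4 = pi * 30^2 / 4 = 706.8583 mm^2
V = f_v * A / 1000 = 442 * 706.8583 / 1000
= 312.4314 kN

312.4314 kN


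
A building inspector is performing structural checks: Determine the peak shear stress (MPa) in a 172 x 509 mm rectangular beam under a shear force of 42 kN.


A = b * h = 172 * 509 = 87548 mm^2
V = 42 kN = 42000.0 N
tau_max = 1.5 * V / A = 1.5 * 42000.0 / 87548
= 0.7196 MPa

0.7196 MPa


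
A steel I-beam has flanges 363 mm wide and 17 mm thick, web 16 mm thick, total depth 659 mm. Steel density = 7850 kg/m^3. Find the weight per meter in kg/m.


A_flanges = 2 * 363 * 17 = 12342 mm^2
A_web = (659 - 2 * 17) * 16 = 10000 mm^2
A_total = 12342 + 10000 = 22342 mm^2 = 0.022342 m^2
Weight = rho * A = 7850 * 0.022342 = 175.3847 kg/m

175.3847 kg/m


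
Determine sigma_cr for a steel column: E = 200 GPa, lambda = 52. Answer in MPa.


sigma_cr = pi^2 * E / lambda^2
= 9.8696 * 200000.0 / 52^2
= 9.8696 * 200000.0 / 2704
= 730.0003 MPa

730.0003 MPa


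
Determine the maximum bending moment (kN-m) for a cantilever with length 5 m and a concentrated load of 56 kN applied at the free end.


For a cantilever with a point load at the free end:
M_max = P * L = 56 * 5 = 280 kN-m

280 kN-m


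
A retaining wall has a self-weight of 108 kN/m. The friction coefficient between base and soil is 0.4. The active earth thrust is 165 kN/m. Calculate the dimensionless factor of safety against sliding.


Resisting force = mu * W = 0.4 * 108 = 43.2 kN/m
FOS = Resisting / Driving = 43.2 / 165
= 0.2618 (dimensionless)

0.2618 (dimensionless)


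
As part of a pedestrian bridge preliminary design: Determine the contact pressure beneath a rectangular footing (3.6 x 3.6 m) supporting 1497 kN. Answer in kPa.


A = 3.6 * 3.6 = 12.96 m^2
q = P / A = 1497 / 12.96
= 115.5093 kPa

115.5093 kPa


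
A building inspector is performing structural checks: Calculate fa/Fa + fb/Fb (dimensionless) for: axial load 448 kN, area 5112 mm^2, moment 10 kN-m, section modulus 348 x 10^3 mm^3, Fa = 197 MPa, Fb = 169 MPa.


f_a = P / A = 448000.0 / 5112 = 87.6369 MPa
f_b = M / S = 10000000.0 / 348000.0 = 28.7356 MPa
Ratio = f_a / Fa + f_b / Fb
= 87.6369 / 197 + 28.7356 / 169
= 0.6149 (dimensionless)

0.6149 (dimensionless)


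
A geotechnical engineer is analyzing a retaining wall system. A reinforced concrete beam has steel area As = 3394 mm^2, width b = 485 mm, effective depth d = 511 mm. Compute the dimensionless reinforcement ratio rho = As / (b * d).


rho = As / (b * d)
= 3394 / (485 * 511)
= 3394 / 247835
= 0.013695 (dimensionless)

0.013695 (dimensionless)


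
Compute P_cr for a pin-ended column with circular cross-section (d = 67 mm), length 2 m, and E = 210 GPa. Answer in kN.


I = pi * d^4 / 64 = 989165.84 mm^4
L = 2000.0 mm
P_cr = pi^2 * E * I / L^2
= 9.8696 * 210000.0 * 989165.84 / 2000.0^2
= 512540.46 N = 512.5405 kN

512.5405 kN


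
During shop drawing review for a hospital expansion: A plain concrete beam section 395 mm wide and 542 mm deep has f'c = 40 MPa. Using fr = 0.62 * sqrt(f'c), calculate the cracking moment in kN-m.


fr = 0.62 * sqrt(40) = 0.62 * 6.3246 = 3.9212 MPa
I = 395 * 542^3 / 12 = 5240994563.33 mm^4
y_t = 271.0 mm
M_cr = fr * I / y_t = 3.9212 * 5240994563.33 / 271.0 N-mm
= 75.8344 kN-m

75.8344 kN-m


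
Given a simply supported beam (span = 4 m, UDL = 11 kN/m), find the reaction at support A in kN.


Total load = w * L = 11 * 4 = 44 kN
By symmetry, each reaction R = total / 2 = 44 / 2 = 22.0 kN

22.0 kN


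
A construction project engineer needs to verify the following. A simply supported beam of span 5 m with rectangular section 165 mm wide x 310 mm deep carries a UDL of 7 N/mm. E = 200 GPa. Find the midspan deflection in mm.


I = 165 * 310^3 / 12 = 409626250.0 mm^4
L = 5000.0 mm, w = 7 N/mm, E = 200000.0 MPa
delta = 5 * w * L^4 / (384 * E * I)
= 5 * 7 * 5000.0^4 / (384 * 200000.0 * 409626250.0)
= 0.6953 mm

0.6953 mm


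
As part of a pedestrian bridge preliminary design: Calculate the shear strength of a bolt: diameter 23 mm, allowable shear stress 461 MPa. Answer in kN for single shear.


A = pi * d^2 / 4 = pi * 23^2 / 4 = 415.4756 mm^2
V = f_v * A / 1000 = 461 * 415.4756 / 1000
= 191.5343 kN

191.5343 kN


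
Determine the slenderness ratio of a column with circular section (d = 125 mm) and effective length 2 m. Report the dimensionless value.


Radius of gyration r = d / 4 = 125 / 4 = 31.25 mm
L_eff = 2000.0 mm
Slenderness ratio = L / r = 2000.0 / 31.25 = 64.0 (dimensionless)

64.0 (dimensionless)


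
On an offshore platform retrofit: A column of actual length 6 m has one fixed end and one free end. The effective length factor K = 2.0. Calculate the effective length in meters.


L_eff = K * L
= 2.0 * 6
= 12.0 m

12.0 m


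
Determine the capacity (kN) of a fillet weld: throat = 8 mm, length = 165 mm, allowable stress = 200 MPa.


Strength = throat * length * allowable stress
= 8 * 165 * 200 N
= 264000 N
= 264.0 kN

264.0 kN


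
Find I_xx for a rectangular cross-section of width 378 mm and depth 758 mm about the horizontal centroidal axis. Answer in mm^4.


I = b * h^3 / 12
= 378 * 758^3 / 12
= 378 * 435519512 / 12
= 13718864628.0 mm^4

13718864628.0 mm^4


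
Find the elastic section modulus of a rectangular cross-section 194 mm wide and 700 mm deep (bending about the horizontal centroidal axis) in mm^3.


S = b * h^2 / 6
= 194 * 700^2 / 6
= 194 * 490000 / 6
= 15843333.33 mm^3

15843333.33 mm^3


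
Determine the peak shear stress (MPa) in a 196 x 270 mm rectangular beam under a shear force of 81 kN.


A = b * h = 196 * 270 = 52920 mm^2
V = 81 kN = 81000.0 N
tau_max = 1.5 * V / A = 1.5 * 81000.0 / 52920
= 2.2959 MPa

2.2959 MPa


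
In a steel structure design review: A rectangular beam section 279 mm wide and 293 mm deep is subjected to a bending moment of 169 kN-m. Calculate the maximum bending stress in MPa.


I = b * h^3 / 12 = 279 * 293^3 / 12 = 584824850.25 mm^4
y = h / 2 = 293 / 2 = 146.5 mm
M = 169 kN-m = 169000000.0 N-mm
sigma = M * y / I = 169000000.0 * 146.5 / 584824850.25
= 42.33 MPa

42.33 MPa


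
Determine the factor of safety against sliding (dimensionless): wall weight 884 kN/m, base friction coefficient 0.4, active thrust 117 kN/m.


Resisting force = mu * W = 0.4 * 884 = 353.6 kN/m
FOS = Resisting / Driving = 353.6 / 117
= 3.0222 (dimensionless)

3.0222 (dimensionless)


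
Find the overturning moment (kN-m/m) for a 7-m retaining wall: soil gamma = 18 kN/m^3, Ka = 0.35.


Pa = 0.5 * Ka * gamma * H^2
= 0.5 * 0.35 * 18 * 7^2
= 154.35 kN/m
Arm = H / 3 = 7 / 3 = 2.3333 m
Mo = Pa * arm = Pa * H / 3 = 154.35 * 7 / 3 = 360.15 kN-m/m

360.15 kN-m/m


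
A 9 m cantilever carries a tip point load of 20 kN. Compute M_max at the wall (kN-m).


For a cantilever with a point load at the free end:
M_max = P * L = 20 * 9 = 180 kN-m

180 kN-m


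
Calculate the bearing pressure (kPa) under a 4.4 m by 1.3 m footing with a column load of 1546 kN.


A = 4.4 * 1.3 = 5.72 m^2
q = P / A = 1546 / 5.72
= 270.2797 kPa

270.2797 kPa


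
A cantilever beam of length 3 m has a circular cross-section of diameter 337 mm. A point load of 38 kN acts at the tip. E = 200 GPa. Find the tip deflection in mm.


I = pi * d^4 / 64 = pi * 337^4 / 64 = 633125057.57 mm^4
L = 3000.0 mm, P = 38000.0 N, E = 200000.0 MPa
delta = P * L^3 / (3 * E * I)
= 38000.0 * 3000.0^3 / (3 * 200000.0 * 633125057.57)
= 2.7009 mm

2.7009 mm


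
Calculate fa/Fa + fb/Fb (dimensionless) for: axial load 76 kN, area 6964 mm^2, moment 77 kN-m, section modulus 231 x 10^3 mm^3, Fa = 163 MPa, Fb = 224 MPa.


f_a = P / A = 76000.0 / 6964 = 10.9133 MPa
f_b = M / S = 77000000.0 / 231000.0 = 333.3333 MPa
Ratio = f_a / Fa + f_b / Fb
= 10.9133 / 163 + 333.3333 / 224
= 1.555 (dimensionless)

1.555 (dimensionless)


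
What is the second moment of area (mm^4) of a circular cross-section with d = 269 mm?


r = d / 2 = 269 / 2 = 134.5 mm
I = pi * r^4 / 4 = pi * 134.5^4 / 4
= 257027160.69 mm^4

257027160.69 mm^4


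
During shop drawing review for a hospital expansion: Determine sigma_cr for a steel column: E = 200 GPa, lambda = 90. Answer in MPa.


sigma_cr = pi^2 * E / lambda^2
= 9.8696 * 200000.0 / 90^2
= 9.8696 * 200000.0 / 8100
= 243.6939 MPa

243.6939 MPa


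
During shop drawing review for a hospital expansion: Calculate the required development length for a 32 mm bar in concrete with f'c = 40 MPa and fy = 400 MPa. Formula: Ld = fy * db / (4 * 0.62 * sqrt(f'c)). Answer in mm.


Ld = (fy * db) / (4 * 0.62 * sqrt(f'c))
= (400 * 32) / (4 * 0.62 * sqrt(40))
= 12800 / 15.6849
= 816.07 mm

816.07 mm


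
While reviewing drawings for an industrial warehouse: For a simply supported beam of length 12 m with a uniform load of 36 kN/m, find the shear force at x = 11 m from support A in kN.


R_A = w * L / 2 = 36 * 12 / 2 = 216.0 kN
V(x) = R_A - w * x = 216.0 - 36 * 11
= -180.0 kN

-180.0 kN


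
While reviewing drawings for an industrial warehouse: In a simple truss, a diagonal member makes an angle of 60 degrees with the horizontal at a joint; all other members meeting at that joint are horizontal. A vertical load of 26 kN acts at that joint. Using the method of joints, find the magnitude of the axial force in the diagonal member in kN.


At the joint, only the diagonal has a vertical component, so vertical equilibrium gives:
F * sin(60) = 26
F = 26 / sin(60)
= 26 / 0.866025
= 30.02 kN

30.02 kN


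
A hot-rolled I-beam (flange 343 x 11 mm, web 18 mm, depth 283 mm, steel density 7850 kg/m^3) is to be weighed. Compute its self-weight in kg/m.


A_flanges = 2 * 343 * 11 = 7546 mm^2
A_web = (283 - 2 * 11) * 18 = 4698 mm^2
A_total = 7546 + 4698 = 12244 mm^2 = 0.012244 m^2
Weight = rho * A = 7850 * 0.012244 = 96.1154 kg/m

96.1154 kg/m


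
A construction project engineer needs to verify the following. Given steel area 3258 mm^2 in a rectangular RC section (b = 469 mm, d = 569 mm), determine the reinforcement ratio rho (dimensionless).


rho = As / (b * d)
= 3258 / (469 * 569)
= 3258 / 266861
= 0.012209 (dimensionless)

0.012209 (dimensionless)


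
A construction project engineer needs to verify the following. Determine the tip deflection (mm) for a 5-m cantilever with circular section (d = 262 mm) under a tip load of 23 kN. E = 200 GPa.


I = pi * d^4 / 64 = pi * 262^4 / 64 = 231299697.07 mm^4
L = 5000.0 mm, P = 23000.0 N, E = 200000.0 MPa
delta = P * L^3 / (3 * E * I)
= 23000.0 * 5000.0^3 / (3 * 200000.0 * 231299697.07)
= 20.7163 mm

20.7163 mm


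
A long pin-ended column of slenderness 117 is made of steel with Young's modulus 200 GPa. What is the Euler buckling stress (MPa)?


sigma_cr = pi^2 * E / lambda^2
= 9.8696 * 200000.0 / 117^2
= 9.8696 * 200000.0 / 13689
= 144.1976 MPa

144.1976 MPa


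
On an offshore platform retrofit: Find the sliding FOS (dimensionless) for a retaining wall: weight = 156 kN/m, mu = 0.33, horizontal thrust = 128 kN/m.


Resisting force = mu * W = 0.33 * 156 = 51.48 kN/m
FOS = Resisting / Driving = 51.48 / 128
= 0.4022 (dimensionless)

0.4022 (dimensionless)


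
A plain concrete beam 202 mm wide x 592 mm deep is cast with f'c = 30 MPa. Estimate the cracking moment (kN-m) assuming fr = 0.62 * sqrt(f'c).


fr = 0.62 * sqrt(30) = 0.62 * 5.4772 = 3.3959 MPa
I = 202 * 592^3 / 12 = 3492490581.33 mm^4
y_t = 296.0 mm
M_cr = fr * I / y_t = 3.3959 * 3492490581.33 / 296.0 N-mm
= 40.0678 kN-m

40.0678 kN-m


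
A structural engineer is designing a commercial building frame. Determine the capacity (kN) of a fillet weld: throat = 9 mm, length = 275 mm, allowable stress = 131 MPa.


Strength = throat * length * allowable stress
= 9 * 275 * 131 N
= 324225 N
= 324.23 kN

324.23 kN


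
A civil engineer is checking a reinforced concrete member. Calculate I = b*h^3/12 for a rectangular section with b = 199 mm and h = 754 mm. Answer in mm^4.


I = b * h^3 / 12
= 199 * 754^3 / 12
= 199 * 428661064 / 12
= 7108629311.33 mm^4

7108629311.33 mm^4
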